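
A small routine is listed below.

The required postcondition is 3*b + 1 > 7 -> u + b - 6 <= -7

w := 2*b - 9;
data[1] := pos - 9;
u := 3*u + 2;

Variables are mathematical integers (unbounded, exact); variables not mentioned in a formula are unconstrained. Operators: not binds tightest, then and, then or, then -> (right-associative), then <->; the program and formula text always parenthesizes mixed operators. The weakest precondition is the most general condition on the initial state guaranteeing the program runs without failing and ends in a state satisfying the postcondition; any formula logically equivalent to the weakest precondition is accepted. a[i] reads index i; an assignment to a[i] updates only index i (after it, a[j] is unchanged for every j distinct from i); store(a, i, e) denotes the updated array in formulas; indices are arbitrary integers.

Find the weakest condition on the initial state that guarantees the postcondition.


Working backward. After the program, the postcondition 3*b + 1 > 7 -> u + b - 6 <= -7 must hold; in canonical form it is 3*b > 6 -> b + u <= -1.
Before u := 3*u + 2: 3*b > 6 -> b + 3*u <= -3
Before data[1] := pos - 9: 3*b > 6 -> b + 3*u <= -3
Before w := 2*b - 9: 3*b > 6 -> b + 3*u <= -3
Answer: WP = 3*b > 6 -> b + 3*u <= -3


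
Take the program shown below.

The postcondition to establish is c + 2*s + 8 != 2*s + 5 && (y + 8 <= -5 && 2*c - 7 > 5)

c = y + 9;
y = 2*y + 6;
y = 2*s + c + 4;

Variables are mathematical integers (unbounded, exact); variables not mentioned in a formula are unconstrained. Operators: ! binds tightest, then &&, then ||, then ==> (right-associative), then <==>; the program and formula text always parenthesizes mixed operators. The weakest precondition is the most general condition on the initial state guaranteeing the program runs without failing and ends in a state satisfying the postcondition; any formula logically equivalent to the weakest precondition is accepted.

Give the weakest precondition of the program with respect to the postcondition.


Working backward. After the program, the postcondition c + 2*s + 8 != 2*s + 5 && (y + 8 <= -5 && 2*c - 7 > 5) must hold; in canonical form it is c != -3 && y <= -13 && 2*c > 12.
Before y := 2*s + c + 4: c != -3 && c + 2*s <= -17 && 2*c > 12
Before y := 2*y + 6: c != -3 && c + 2*s <= -17 && 2*c > 12
Before c := y + 9: y != -12 && 2*s + y <= -26 && 2*y > -6
Answer: WP = y != -12 && 2*s + y <= -26 && 2*y > -6


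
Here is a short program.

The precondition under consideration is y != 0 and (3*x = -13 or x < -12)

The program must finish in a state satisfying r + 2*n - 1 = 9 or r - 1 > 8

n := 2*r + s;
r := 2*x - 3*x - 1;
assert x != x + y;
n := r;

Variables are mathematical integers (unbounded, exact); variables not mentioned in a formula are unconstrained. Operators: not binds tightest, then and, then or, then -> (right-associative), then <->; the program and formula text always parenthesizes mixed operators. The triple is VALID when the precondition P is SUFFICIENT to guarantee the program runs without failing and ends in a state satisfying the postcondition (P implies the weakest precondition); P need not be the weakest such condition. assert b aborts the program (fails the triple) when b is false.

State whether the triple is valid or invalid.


Working backward. After the program, the postcondition r + 2*n - 1 = 9 or r - 1 > 8 must hold; in canonical form it is 2*n + r = 10 or r > 9.
Before n := r: 3*r = 10 or r > 9
Before assert x != x + y: y != 0 and (3*r = 10 or r > 9)
Before r := 2*x - 3*x - 1: y != 0 and (3*x = -13 or x < -10)
Before n := 2*r + s: y != 0 and (3*x = -13 or x < -10)
The weakest precondition is y != 0 and (3*x = -13 or x < -10).
Check whether y != 0 and (3*x = -13 or x < -12) implies it.
Every state satisfying the precondition satisfies the weakest precondition: the implication holds.
Answer: valid


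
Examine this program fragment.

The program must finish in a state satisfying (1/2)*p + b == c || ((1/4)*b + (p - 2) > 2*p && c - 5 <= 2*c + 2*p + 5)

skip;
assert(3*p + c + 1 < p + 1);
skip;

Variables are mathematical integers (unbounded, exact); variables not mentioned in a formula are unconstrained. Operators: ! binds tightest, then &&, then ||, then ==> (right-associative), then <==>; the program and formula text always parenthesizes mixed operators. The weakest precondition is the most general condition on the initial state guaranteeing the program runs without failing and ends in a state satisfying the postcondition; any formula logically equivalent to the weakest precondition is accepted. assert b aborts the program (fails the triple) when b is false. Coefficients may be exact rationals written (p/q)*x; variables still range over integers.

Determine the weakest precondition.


Working backward. After the program, the postcondition (1/2)*p + b == c || ((1/4)*b + (p - 2) > 2*p && c - 5 <= 2*c + 2*p + 5) must hold; in canonical form it is b + (1/2)*p == c || ((1/4)*b > p + 2 && c + 2*p >= -10).
Before skip: b + (1/2)*p == c || ((1/4)*b > p + 2 && c + 2*p >= -10)
Before assert 3*p + c + 1 < p + 1: c + 2*p < 0 && (b + (1/2)*p == c || ((1/4)*b > p + 2 && c + 2*p >= -10))
Before skip: c + 2*p < 0 && (b + (1/2)*p == c || ((1/4)*b > p + 2 && c + 2*p >= -10))
Answer: WP = c + 2*p < 0 && (b + (1/2)*p == c || ((1/4)*b > p + 2 && c + 2*p >= -10))


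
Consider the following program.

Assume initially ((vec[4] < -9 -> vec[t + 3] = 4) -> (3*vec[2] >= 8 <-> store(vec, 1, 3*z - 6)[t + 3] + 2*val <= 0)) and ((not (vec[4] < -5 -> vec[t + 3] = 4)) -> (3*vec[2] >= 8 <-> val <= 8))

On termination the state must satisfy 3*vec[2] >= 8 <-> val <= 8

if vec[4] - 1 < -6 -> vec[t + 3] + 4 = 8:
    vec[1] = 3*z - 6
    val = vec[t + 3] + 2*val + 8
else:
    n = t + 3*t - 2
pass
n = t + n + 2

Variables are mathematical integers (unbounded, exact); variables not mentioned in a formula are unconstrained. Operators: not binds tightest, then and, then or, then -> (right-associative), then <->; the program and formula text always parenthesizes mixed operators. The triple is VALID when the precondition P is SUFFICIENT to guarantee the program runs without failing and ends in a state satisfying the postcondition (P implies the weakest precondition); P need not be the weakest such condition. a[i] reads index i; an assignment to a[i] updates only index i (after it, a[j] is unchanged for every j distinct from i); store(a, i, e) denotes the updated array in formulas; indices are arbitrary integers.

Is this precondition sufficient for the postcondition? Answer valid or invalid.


Working backward. After the program, 3*vec[2] >= 8 <-> val <= 8 must hold.
Before n := t + n + 2: 3*vec[2] >= 8 <-> val <= 8
Before skip: 3*vec[2] >= 8 <-> val <= 8
Then branch requires 3*vec[2] >= 8 <-> store(vec, 1, 3*z - 6)[t + 3] + 2*val <= 0; else branch requires 3*vec[2] >= 8 <-> val <= 8.
Before the if: ((vec[4] < -5 -> vec[t + 3] = 4) -> (3*vec[2] >= 8 <-> store(vec, 1, 3*z - 6)[t + 3] + 2*val <= 0)) and ((not (vec[4] < -5 -> vec[t + 3] = 4)) -> (3*vec[2] >= 8 <-> val <= 8))
The weakest precondition is ((vec[4] < -5 -> vec[t + 3] = 4) -> (3*vec[2] >= 8 <-> store(vec, 1, 3*z - 6)[t + 3] + 2*val <= 0)) and ((not (vec[4] < -5 -> vec[t + 3] = 4)) -> (3*vec[2] >= 8 <-> val <= 8)).
Check whether ((vec[4] < -9 -> vec[t + 3] = 4) -> (3*vec[2] >= 8 <-> store(vec, 1, 3*z - 6)[t + 3] + 2*val <= 0)) and ((not (vec[4] < -5 -> vec[t + 3] = 4)) -> (3*vec[2] >= 8 <-> val <= 8)) implies it.
Every state satisfying the precondition satisfies the weakest precondition: the implication holds.
Answer: valid


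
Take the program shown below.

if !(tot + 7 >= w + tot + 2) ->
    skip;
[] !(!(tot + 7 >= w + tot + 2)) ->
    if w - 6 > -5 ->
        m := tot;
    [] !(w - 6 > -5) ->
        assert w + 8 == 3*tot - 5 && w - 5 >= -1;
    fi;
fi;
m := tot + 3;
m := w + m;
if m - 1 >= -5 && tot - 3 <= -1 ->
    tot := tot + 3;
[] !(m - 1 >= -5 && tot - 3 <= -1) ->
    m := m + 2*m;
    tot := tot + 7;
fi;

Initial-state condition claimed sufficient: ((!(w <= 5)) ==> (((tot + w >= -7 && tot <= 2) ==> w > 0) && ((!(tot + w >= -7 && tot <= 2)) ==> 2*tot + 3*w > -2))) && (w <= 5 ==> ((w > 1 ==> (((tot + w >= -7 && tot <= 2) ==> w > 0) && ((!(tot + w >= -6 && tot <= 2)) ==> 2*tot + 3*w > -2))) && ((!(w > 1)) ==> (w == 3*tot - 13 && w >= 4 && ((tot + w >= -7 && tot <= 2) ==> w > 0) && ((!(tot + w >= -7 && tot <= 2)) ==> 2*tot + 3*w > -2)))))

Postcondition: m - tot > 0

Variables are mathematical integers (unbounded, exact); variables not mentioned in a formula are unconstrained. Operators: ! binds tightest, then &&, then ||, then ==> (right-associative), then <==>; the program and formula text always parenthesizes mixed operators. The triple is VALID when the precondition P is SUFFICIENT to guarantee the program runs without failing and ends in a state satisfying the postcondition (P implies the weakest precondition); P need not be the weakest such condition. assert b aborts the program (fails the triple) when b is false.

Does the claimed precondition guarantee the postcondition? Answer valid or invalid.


Working backward. After the program, the postcondition m - tot > 0 must hold; in canonical form it is m > tot.
Then branch requires m > tot + 3; else branch requires 3*m > tot + 7.
Before the if: ((m >= -4 && tot <= 2) ==> m > tot + 3) && ((!(m >= -4 && tot <= 2)) ==> 3*m > tot + 7)
Before m := w + m: ((m + w >= -4 && tot <= 2) ==> m + w > tot + 3) && ((!(m + w >= -4 && tot <= 2)) ==> 3*m + 3*w > tot + 7)
Before m := tot + 3: ((tot + w >= -7 && tot <= 2) ==> w > 0) && ((!(tot + w >= -7 && tot <= 2)) ==> 2*tot + 3*w > -2)
Then branch requires ((tot + w >= -7 && tot <= 2) ==> w > 0) && ((!(tot + w >= -7 && tot <= 2)) ==> 2*tot + 3*w > -2); else branch requires (w > 1 ==> (((tot + w >= -7 && tot <= 2) ==> w > 0) && ((!(tot + w >= -7 && tot <= 2)) ==> 2*tot + 3*w > -2))) && ((!(w > 1)) ==> (w == 3*tot - 13 && w >= 4 && ((tot + w >= -7 && tot <= 2) ==> w > 0) && ((!(tot + w >= -7 && tot <= 2)) ==> 2*tot + 3*w > -2))).
Before the if: ((!(w <= 5)) ==> (((tot + w >= -7 && tot <= 2) ==> w > 0) && ((!(tot + w >= -7 && tot <= 2)) ==> 2*tot + 3*w > -2))) && (w <= 5 ==> ((w > 1 ==> (((tot + w >= -7 && tot <= 2) ==> w > 0) && ((!(tot + w >= -7 && tot <= 2)) ==> 2*tot + 3*w > -2))) && ((!(w > 1)) ==> (w == 3*tot - 13 && w >= 4 && ((tot + w >= -7 && tot <= 2) ==> w > 0) && ((!(tot + w >= -7 && tot <= 2)) ==> 2*tot + 3*w > -2)))))
The weakest precondition is ((!(w <= 5)) ==> (((tot + w >= -7 && tot <= 2) ==> w > 0) && ((!(tot + w >= -7 && tot <= 2)) ==> 2*tot + 3*w > -2))) && (w <= 5 ==> ((w > 1 ==> (((tot + w >= -7 && tot <= 2) ==> w > 0) && ((!(tot + w >= -7 && tot <= 2)) ==> 2*tot + 3*w > -2))) && ((!(w > 1)) ==> (w == 3*tot - 13 && w >= 4 && ((tot + w >= -7 && tot <= 2) ==> w > 0) && ((!(tot + w >= -7 && tot <= 2)) ==> 2*tot + 3*w > -2))))).
Check whether ((!(w <= 5)) ==> (((tot + w >= -7 && tot <= 2) ==> w > 0) && ((!(tot + w >= -7 && tot <= 2)) ==> 2*tot + 3*w > -2))) && (w <= 5 ==> ((w > 1 ==> (((tot + w >= -7 && tot <= 2) ==> w > 0) && ((!(tot + w >= -6 && tot <= 2)) ==> 2*tot + 3*w > -2))) && ((!(w > 1)) ==> (w == 3*tot - 13 && w >= 4 && ((tot + w >= -7 && tot <= 2) ==> w > 0) && ((!(tot + w >= -7 && tot <= 2)) ==> 2*tot + 3*w > -2))))) implies it.
Every state satisfying the precondition satisfies the weakest precondition: the implication holds.
Answer: valid


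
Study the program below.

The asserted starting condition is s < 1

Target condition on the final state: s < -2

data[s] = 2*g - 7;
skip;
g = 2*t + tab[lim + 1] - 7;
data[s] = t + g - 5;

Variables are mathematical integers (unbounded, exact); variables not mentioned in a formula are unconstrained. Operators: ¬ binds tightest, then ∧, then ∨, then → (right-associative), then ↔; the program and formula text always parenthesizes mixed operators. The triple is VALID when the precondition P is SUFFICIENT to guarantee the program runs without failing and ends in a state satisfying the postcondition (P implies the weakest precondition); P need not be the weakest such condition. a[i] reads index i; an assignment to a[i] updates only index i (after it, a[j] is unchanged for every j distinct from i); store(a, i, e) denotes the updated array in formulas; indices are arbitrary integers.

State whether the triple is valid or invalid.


Working backward. After the program, s < -2 must hold.
Before data[s] := t + g - 5: s < -2
Before g := 2*t + tab[lim + 1] - 7: s < -2
Before skip: s < -2
Before data[s] := 2*g - 7: s < -2
The weakest precondition is s < -2.
Check whether s < 1 implies it.
Countermodel: at the initial state s = -2, the precondition holds but the weakest precondition fails.
Answer: invalid


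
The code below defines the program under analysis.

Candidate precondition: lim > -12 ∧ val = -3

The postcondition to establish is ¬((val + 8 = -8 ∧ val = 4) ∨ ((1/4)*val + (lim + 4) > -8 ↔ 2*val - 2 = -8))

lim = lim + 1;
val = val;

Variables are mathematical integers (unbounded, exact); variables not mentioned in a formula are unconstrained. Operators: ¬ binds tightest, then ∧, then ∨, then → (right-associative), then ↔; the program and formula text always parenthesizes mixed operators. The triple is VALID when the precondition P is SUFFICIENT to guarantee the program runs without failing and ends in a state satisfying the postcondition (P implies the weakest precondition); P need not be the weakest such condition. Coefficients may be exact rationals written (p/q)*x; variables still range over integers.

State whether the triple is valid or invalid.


Working backward. After the program, the postcondition ¬((val + 8 = -8 ∧ val = 4) ∨ ((1/4)*val + (lim + 4) > -8 ↔ 2*val - 2 = -8)) must hold; in canonical form it is ¬((val = -16 ∧ val = 4) ∨ (lim + (1/4)*val > -12 ↔ 2*val = -6)).
Before val := val: ¬((val = -16 ∧ val = 4) ∨ (lim + (1/4)*val > -12 ↔ 2*val = -6))
Before lim := lim + 1: ¬((val = -16 ∧ val = 4) ∨ (lim + (1/4)*val > -13 ↔ 2*val = -6))
The weakest precondition is ¬((val = -16 ∧ val = 4) ∨ (lim + (1/4)*val > -13 ↔ 2*val = -6)).
Check whether lim > -12 ∧ val = -3 implies it.
Countermodel: at the initial state lim = 0, val = -3, the precondition holds but the weakest precondition fails.
Answer: invalid


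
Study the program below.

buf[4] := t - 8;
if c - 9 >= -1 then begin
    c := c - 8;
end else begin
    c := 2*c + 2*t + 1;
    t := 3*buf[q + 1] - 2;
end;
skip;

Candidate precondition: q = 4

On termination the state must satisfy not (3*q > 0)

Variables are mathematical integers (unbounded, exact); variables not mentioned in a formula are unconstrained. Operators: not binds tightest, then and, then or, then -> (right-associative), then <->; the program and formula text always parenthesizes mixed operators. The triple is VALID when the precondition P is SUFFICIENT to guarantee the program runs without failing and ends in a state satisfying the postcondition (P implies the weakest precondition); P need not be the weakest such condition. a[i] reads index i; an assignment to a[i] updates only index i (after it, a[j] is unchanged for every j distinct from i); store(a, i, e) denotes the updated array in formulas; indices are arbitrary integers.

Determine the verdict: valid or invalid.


Working backward. After the program, not (3*q > 0) must hold.
Before skip: not (3*q > 0)
Then branch requires not (3*q > 0); else branch requires not (3*q > 0).
Before the if: (c >= 8 -> (not (3*q > 0))) and ((not (c >= 8)) -> (not (3*q > 0)))
Before buf[4] := t - 8: (c >= 8 -> (not (3*q > 0))) and ((not (c >= 8)) -> (not (3*q > 0)))
The weakest precondition is (c >= 8 -> (not (3*q > 0))) and ((not (c >= 8)) -> (not (3*q > 0))).
Check whether q = 4 implies it.
Countermodel: at the initial state c = 0, q = 4, the precondition holds but the weakest precondition fails.
Answer: invalid


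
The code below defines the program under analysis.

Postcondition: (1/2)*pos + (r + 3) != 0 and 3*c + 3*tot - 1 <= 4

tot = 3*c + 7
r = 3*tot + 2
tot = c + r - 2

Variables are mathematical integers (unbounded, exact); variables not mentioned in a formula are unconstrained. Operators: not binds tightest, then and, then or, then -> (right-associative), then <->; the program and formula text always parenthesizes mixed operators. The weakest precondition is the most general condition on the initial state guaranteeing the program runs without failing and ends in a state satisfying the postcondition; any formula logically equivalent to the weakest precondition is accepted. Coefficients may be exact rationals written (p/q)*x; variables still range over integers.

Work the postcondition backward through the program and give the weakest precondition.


Working backward. After the program, the postcondition (1/2)*pos + (r + 3) != 0 and 3*c + 3*tot - 1 <= 4 must hold; in canonical form it is (1/2)*pos + r != -3 and 3*c + 3*tot <= 5.
Before tot := c + r - 2: (1/2)*pos + r != -3 and 6*c + 3*r <= 11
Before r := 3*tot + 2: (1/2)*pos + 3*tot != -5 and 6*c + 9*tot <= 5
Before tot := 3*c + 7: 9*c + (1/2)*pos != -26 and 33*c <= -58
Answer: WP = 9*c + (1/2)*pos != -26 and 33*c <= -58


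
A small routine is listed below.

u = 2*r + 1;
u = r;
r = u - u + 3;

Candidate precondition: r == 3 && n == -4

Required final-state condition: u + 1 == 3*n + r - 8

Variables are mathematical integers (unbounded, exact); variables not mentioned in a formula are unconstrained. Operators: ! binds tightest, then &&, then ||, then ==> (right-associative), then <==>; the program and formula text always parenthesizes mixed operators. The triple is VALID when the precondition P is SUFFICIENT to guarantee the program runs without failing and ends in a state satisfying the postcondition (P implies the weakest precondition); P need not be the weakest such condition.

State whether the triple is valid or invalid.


Working backward. After the program, the postcondition u + 1 == 3*n + r - 8 must hold; in canonical form it is u == 3*n + r - 9.
Before r := u - u + 3: u == 3*n - 6
Before u := r: r == 3*n - 6
Before u := 2*r + 1: r == 3*n - 6
The weakest precondition is r == 3*n - 6.
Check whether r == 3 && n == -4 implies it.
Countermodel: at the initial state n = -4, r = 3, the precondition holds but the weakest precondition fails.
Answer: invalid


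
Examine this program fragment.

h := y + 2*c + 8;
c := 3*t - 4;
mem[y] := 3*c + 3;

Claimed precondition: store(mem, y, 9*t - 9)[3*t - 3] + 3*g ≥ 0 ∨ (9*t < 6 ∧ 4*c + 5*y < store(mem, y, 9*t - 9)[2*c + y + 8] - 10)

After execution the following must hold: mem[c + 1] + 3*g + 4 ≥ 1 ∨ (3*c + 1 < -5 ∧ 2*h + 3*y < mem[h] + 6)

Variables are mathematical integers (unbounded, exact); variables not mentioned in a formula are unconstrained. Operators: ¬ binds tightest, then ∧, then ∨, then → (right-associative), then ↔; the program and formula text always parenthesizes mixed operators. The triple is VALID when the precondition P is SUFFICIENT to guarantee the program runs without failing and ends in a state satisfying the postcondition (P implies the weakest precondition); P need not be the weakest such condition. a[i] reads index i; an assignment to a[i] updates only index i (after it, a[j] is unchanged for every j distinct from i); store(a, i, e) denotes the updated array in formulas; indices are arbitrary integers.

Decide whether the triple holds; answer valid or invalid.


Working backward. After the program, the postcondition mem[c + 1] + 3*g + 4 ≥ 1 ∨ (3*c + 1 < -5 ∧ 2*h + 3*y < mem[h] + 6) must hold; in canonical form it is mem[c + 1] + 3*g ≥ -3 ∨ (3*c < -6 ∧ 2*h + 3*y < mem[h] + 6).
Before mem[y] := 3*c + 3: store(mem, y, 3*c + 3)[c + 1] + 3*g ≥ -3 ∨ (3*c < -6 ∧ 2*h + 3*y < store(mem, y, 3*c + 3)[h] + 6)
Before c := 3*t - 4: store(mem, y, 9*t - 9)[3*t - 3] + 3*g ≥ -3 ∨ (9*t < 6 ∧ 2*h + 3*y < store(mem, y, 9*t - 9)[h] + 6)
Before h := y + 2*c + 8: store(mem, y, 9*t - 9)[3*t - 3] + 3*g ≥ -3 ∨ (9*t < 6 ∧ 4*c + 5*y < store(mem, y, 9*t - 9)[2*c + y + 8] - 10)
The weakest precondition is store(mem, y, 9*t - 9)[3*t - 3] + 3*g ≥ -3 ∨ (9*t < 6 ∧ 4*c + 5*y < store(mem, y, 9*t - 9)[2*c + y + 8] - 10).
Check whether store(mem, y, 9*t - 9)[3*t - 3] + 3*g ≥ 0 ∨ (9*t < 6 ∧ 4*c + 5*y < store(mem, y, 9*t - 9)[2*c + y + 8] - 10) implies it.
Every state satisfying the precondition satisfies the weakest precondition: the implication holds.
Answer: valid


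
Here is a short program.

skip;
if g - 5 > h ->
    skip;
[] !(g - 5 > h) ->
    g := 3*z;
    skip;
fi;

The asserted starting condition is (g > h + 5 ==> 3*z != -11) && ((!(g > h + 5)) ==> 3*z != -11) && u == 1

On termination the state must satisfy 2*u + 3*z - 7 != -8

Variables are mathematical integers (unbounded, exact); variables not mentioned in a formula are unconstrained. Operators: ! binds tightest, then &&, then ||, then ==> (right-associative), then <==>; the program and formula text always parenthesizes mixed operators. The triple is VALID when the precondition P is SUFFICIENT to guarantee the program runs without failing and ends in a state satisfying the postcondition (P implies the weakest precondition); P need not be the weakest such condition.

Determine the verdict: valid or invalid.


Working backward. After the program, the postcondition 2*u + 3*z - 7 != -8 must hold; in canonical form it is 2*u + 3*z != -1.
Then branch requires 2*u + 3*z != -1; else branch requires 2*u + 3*z != -1.
Before the if: (g > h + 5 ==> 2*u + 3*z != -1) && ((!(g > h + 5)) ==> 2*u + 3*z != -1)
Before skip: (g > h + 5 ==> 2*u + 3*z != -1) && ((!(g > h + 5)) ==> 2*u + 3*z != -1)
The weakest precondition is (g > h + 5 ==> 2*u + 3*z != -1) && ((!(g > h + 5)) ==> 2*u + 3*z != -1).
Check whether (g > h + 5 ==> 3*z != -11) && ((!(g > h + 5)) ==> 3*z != -11) && u == 1 implies it.
Countermodel: at the initial state g = 1, h = -5, u = 1, z = -1, the precondition holds but the weakest precondition fails.
Answer: invalid


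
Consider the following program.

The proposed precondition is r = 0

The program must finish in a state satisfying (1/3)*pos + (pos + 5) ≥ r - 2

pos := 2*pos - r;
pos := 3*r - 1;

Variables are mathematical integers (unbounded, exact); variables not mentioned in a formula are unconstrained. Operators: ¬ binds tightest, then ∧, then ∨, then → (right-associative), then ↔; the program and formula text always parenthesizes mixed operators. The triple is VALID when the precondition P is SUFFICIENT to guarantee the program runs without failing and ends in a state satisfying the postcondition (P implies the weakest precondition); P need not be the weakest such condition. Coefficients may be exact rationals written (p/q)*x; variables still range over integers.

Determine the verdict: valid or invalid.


Working backward. After the program, the postcondition (1/3)*pos + (pos + 5) ≥ r - 2 must hold; in canonical form it is (4/3)*pos ≥ r - 7.
Before pos := 3*r - 1: 3*r ≥ -17/3
Before pos := 2*pos - r: 3*r ≥ -17/3
The weakest precondition is 3*r ≥ -17/3.
Check whether r = 0 implies it.
Every state satisfying the precondition satisfies the weakest precondition: the implication holds.
Answer: valid


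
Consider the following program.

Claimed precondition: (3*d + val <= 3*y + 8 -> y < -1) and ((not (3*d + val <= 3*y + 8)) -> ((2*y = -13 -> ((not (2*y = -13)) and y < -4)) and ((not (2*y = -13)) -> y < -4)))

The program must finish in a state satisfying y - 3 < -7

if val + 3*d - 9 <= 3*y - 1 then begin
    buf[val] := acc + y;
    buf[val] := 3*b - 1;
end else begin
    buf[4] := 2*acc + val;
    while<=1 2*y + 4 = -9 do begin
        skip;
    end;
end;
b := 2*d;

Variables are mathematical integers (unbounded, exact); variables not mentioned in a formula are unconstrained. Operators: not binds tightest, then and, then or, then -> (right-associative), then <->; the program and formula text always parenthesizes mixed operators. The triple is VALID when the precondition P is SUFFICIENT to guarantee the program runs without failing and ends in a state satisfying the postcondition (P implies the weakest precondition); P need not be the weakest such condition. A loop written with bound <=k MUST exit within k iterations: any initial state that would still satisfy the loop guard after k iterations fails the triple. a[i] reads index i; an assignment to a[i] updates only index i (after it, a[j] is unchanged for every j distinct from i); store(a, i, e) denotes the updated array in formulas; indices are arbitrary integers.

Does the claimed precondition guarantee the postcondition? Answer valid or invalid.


Working backward. After the program, the postcondition y - 3 < -7 must hold; in canonical form it is y < -4.
Before b := 2*d: y < -4
Then branch requires y < -4; else branch requires (2*y = -13 -> ((not (2*y = -13)) and y < -4)) and ((not (2*y = -13)) -> y < -4).
Before the if: (3*d + val <= 3*y + 8 -> y < -4) and ((not (3*d + val <= 3*y + 8)) -> ((2*y = -13 -> ((not (2*y = -13)) and y < -4)) and ((not (2*y = -13)) -> y < -4)))
The weakest precondition is (3*d + val <= 3*y + 8 -> y < -4) and ((not (3*d + val <= 3*y + 8)) -> ((2*y = -13 -> ((not (2*y = -13)) and y < -4)) and ((not (2*y = -13)) -> y < -4))).
Check whether (3*d + val <= 3*y + 8 -> y < -1) and ((not (3*d + val <= 3*y + 8)) -> ((2*y = -13 -> ((not (2*y = -13)) and y < -4)) and ((not (2*y = -13)) -> y < -4))) implies it.
Countermodel: at the initial state d = 0, val = -4, y = -4, the precondition holds but the weakest precondition fails.
Answer: invalid


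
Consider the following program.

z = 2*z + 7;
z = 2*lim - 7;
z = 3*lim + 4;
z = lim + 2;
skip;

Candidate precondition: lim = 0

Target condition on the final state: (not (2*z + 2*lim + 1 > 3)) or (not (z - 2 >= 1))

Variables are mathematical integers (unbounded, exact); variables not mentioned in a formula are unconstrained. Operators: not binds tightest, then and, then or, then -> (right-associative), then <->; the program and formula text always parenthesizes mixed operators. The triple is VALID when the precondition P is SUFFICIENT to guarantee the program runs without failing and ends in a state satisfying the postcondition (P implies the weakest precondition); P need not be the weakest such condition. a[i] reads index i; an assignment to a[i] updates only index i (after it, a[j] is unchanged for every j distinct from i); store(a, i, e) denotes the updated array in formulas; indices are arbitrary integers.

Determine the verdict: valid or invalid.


Working backward. After the program, the postcondition (not (2*z + 2*lim + 1 > 3)) or (not (z - 2 >= 1)) must hold; in canonical form it is (not (2*lim + 2*z > 2)) or (not (z >= 3)).
Before skip: (not (2*lim + 2*z > 2)) or (not (z >= 3))
Before z := lim + 2: (not (4*lim > -2)) or (not (lim >= 1))
Before z := 3*lim + 4: (not (4*lim > -2)) or (not (lim >= 1))
Before z := 2*lim - 7: (not (4*lim > -2)) or (not (lim >= 1))
Before z := 2*z + 7: (not (4*lim > -2)) or (not (lim >= 1))
The weakest precondition is (not (4*lim > -2)) or (not (lim >= 1)).
Check whether lim = 0 implies it.
Every state satisfying the precondition satisfies the weakest precondition: the implication holds.
Answer: valid


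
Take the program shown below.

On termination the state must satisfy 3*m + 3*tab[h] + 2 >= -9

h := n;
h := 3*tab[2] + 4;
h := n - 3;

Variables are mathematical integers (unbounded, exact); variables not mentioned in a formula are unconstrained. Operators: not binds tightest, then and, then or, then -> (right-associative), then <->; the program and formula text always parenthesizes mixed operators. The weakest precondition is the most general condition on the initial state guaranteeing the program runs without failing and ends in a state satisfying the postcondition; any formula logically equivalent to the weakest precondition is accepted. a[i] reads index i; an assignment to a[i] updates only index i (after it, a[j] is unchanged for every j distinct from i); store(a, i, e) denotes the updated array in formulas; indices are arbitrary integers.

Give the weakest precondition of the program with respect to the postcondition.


Working backward. After the program, the postcondition 3*m + 3*tab[h] + 2 >= -9 must hold; in canonical form it is 3*tab[h] + 3*m >= -11.
Before h := n - 3: 3*tab[n - 3] + 3*m >= -11
Before h := 3*tab[2] + 4: 3*tab[n - 3] + 3*m >= -11
Before h := n: 3*tab[n - 3] + 3*m >= -11
Answer: WP = 3*tab[n - 3] + 3*m >= -11


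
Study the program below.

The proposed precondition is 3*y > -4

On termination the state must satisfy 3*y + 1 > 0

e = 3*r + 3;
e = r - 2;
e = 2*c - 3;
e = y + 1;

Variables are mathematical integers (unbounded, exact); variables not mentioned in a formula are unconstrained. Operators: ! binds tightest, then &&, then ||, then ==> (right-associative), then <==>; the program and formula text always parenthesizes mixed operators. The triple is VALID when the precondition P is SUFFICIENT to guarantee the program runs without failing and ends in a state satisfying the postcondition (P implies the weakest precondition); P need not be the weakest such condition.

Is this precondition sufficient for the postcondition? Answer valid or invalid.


Working backward. After the program, the postcondition 3*y + 1 > 0 must hold; in canonical form it is 3*y > -1.
Before e := y + 1: 3*y > -1
Before e := 2*c - 3: 3*y > -1
Before e := r - 2: 3*y > -1
Before e := 3*r + 3: 3*y > -1
The weakest precondition is 3*y > -1.
Check whether 3*y > -4 implies it.
Countermodel: at the initial state y = -1, the precondition holds but the weakest precondition fails.
Answer: invalid


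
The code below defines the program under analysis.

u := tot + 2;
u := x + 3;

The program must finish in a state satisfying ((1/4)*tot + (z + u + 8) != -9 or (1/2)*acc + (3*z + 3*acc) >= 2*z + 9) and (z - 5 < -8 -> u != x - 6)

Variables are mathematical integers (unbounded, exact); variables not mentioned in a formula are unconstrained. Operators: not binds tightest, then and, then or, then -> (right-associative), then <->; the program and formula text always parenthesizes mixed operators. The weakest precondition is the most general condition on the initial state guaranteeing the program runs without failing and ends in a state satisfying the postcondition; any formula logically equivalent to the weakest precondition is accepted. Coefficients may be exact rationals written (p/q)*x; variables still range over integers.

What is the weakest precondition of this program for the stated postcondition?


Working backward. After the program, the postcondition ((1/4)*tot + (z + u + 8) != -9 or (1/2)*acc + (3*z + 3*acc) >= 2*z + 9) and (z - 5 < -8 -> u != x - 6) must hold; in canonical form it is ((1/4)*tot + u + z != -17 or (7/2)*acc + z >= 9) and (z < -3 -> u != x - 6).
Before u := x + 3: (1/4)*tot + x + z != -20 or (7/2)*acc + z >= 9
Before u := tot + 2: (1/4)*tot + x + z != -20 or (7/2)*acc + z >= 9
Answer: WP = (1/4)*tot + x + z != -20 or (7/2)*acc + z >= 9


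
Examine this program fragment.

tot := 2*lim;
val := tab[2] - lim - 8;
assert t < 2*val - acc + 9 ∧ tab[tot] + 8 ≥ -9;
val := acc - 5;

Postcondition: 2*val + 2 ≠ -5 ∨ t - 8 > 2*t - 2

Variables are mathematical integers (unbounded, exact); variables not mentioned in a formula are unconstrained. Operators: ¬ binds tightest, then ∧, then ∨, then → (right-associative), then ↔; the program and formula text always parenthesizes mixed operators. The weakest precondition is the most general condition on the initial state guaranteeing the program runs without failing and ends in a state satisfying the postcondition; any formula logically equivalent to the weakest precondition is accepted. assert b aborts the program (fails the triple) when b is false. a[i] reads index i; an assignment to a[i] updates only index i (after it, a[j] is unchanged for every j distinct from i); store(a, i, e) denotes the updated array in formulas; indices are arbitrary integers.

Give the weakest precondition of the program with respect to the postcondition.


Working backward. After the program, the postcondition 2*val + 2 ≠ -5 ∨ t - 8 > 2*t - 2 must hold; in canonical form it is 2*val ≠ -7 ∨ t < -6.
Before val := acc - 5: 2*acc ≠ 3 ∨ t < -6
Before assert t < 2*val - acc + 9 ∧ tab[tot] + 8 ≥ -9: acc + t < 2*val + 9 ∧ tab[tot] ≥ -17 ∧ (2*acc ≠ 3 ∨ t < -6)
Before val := tab[2] - lim - 8: acc + 2*lim + t < 2*tab[2] - 7 ∧ tab[tot] ≥ -17 ∧ (2*acc ≠ 3 ∨ t < -6)
Before tot := 2*lim: acc + 2*lim + t < 2*tab[2] - 7 ∧ tab[2*lim] ≥ -17 ∧ (2*acc ≠ 3 ∨ t < -6)
Answer: WP = acc + 2*lim + t < 2*tab[2] - 7 ∧ tab[2*lim] ≥ -17 ∧ (2*acc ≠ 3 ∨ t < -6)


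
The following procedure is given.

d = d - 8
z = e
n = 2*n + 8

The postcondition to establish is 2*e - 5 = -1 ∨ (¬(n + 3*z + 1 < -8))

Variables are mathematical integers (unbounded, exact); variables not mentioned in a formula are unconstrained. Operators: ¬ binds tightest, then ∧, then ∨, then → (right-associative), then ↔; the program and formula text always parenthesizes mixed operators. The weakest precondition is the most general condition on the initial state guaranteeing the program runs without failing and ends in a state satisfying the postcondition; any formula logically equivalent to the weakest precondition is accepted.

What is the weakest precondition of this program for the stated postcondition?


Working backward. After the program, the postcondition 2*e - 5 = -1 ∨ (¬(n + 3*z + 1 < -8)) must hold; in canonical form it is 2*e = 4 ∨ (¬(n + 3*z < -9)).
Before n := 2*n + 8: 2*e = 4 ∨ (¬(2*n + 3*z < -17))
Before z := e: 2*e = 4 ∨ (¬(3*e + 2*n < -17))
Before d := d - 8: 2*e = 4 ∨ (¬(3*e + 2*n < -17))
Answer: WP = 2*e = 4 ∨ (¬(3*e + 2*n < -17))


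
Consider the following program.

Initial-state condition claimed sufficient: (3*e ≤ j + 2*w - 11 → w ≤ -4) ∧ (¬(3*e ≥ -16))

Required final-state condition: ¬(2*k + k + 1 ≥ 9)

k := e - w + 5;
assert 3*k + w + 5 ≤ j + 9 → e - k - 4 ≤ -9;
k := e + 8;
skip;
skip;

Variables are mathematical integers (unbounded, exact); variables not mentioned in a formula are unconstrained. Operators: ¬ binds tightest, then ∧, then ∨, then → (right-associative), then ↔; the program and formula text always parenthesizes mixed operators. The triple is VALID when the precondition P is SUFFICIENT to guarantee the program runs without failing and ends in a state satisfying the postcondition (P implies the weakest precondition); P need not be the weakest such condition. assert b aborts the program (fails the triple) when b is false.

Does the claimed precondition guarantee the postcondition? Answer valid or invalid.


Working backward. After the program, the postcondition ¬(2*k + k + 1 ≥ 9) must hold; in canonical form it is ¬(3*k ≥ 8).
Before skip: ¬(3*k ≥ 8)
Before skip: ¬(3*k ≥ 8)
Before k := e + 8: ¬(3*e ≥ -16)
Before assert 3*k + w + 5 ≤ j + 9 → e - k - 4 ≤ -9: (3*k + w ≤ j + 4 → e ≤ k - 5) ∧ (¬(3*e ≥ -16))
Before k := e - w + 5: (3*e ≤ j + 2*w - 11 → w ≤ 0) ∧ (¬(3*e ≥ -16))
The weakest precondition is (3*e ≤ j + 2*w - 11 → w ≤ 0) ∧ (¬(3*e ≥ -16)).
Check whether (3*e ≤ j + 2*w - 11 → w ≤ -4) ∧ (¬(3*e ≥ -16)) implies it.
Every state satisfying the precondition satisfies the weakest precondition: the implication holds.
Answer: valid


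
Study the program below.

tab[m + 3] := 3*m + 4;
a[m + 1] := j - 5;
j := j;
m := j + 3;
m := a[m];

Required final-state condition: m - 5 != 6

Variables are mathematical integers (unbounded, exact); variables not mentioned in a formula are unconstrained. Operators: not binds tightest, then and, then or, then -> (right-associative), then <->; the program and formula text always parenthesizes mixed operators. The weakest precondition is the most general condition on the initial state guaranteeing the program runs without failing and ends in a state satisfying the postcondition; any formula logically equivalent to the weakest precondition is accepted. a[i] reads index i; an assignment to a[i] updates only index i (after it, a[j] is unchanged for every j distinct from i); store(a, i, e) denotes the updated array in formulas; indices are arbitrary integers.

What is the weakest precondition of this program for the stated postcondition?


Working backward. After the program, the postcondition m - 5 != 6 must hold; in canonical form it is m != 11.
Before m := a[m]: a[m] != 11
Before m := j + 3: a[j + 3] != 11
Before j := j: a[j + 3] != 11
Before a[m + 1] := j - 5: store(a, m + 1, j - 5)[j + 3] != 11
Before tab[m + 3] := 3*m + 4: store(a, m + 1, j - 5)[j + 3] != 11
Answer: WP = store(a, m + 1, j - 5)[j + 3] != 11


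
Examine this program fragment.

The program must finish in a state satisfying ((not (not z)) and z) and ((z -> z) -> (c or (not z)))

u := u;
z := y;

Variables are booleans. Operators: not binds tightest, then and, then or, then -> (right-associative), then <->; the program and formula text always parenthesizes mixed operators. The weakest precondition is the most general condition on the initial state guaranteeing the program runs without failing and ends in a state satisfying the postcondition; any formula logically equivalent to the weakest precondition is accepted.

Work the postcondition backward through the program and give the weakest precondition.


Working backward. After the program, the postcondition ((not (not z)) and z) and ((z -> z) -> (c or (not z))) must hold; in canonical form it is z and (c or (not z)).
Before z := y: y and (c or (not y))
Before u := u: y and (c or (not y))
Answer: WP = y and (c or (not y))


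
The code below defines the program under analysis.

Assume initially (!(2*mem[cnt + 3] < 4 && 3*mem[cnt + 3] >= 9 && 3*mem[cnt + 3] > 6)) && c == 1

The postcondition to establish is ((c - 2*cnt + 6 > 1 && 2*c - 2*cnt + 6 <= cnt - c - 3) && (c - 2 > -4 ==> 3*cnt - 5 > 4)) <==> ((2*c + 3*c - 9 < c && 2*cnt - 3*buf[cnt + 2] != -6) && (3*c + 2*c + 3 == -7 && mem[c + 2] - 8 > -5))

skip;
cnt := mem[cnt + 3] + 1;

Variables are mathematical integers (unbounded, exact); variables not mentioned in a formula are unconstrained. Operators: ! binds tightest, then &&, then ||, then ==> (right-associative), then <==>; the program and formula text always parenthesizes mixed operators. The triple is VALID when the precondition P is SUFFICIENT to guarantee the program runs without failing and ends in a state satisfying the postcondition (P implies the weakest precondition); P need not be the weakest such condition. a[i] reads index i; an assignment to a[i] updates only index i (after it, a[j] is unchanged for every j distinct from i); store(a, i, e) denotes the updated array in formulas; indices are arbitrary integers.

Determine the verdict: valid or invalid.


Working backward. After the program, the postcondition ((c - 2*cnt + 6 > 1 && 2*c - 2*cnt + 6 <= cnt - c - 3) && (c - 2 > -4 ==> 3*cnt - 5 > 4)) <==> ((2*c + 3*c - 9 < c && 2*cnt - 3*buf[cnt + 2] != -6) && (3*c + 2*c + 3 == -7 && mem[c + 2] - 8 > -5)) must hold; in canonical form it is (c > 2*cnt - 5 && 3*c <= 3*cnt - 9 && (c > -2 ==> 3*cnt > 9)) <==> (4*c < 9 && 2*cnt != 3*buf[cnt + 2] - 6 && 5*c == -10 && mem[c + 2] > 3).
Before cnt := mem[cnt + 3] + 1: (c > 2*mem[cnt + 3] - 3 && 3*c <= 3*mem[cnt + 3] - 6 && (c > -2 ==> 3*mem[cnt + 3] > 6)) <==> (4*c < 9 && 2*mem[cnt + 3] != 3*buf[mem[cnt + 3] + 3] - 8 && 5*c == -10 && mem[c + 2] > 3)
Before skip: (c > 2*mem[cnt + 3] - 3 && 3*c <= 3*mem[cnt + 3] - 6 && (c > -2 ==> 3*mem[cnt + 3] > 6)) <==> (4*c < 9 && 2*mem[cnt + 3] != 3*buf[mem[cnt + 3] + 3] - 8 && 5*c == -10 && mem[c + 2] > 3)
The weakest precondition is (c > 2*mem[cnt + 3] - 3 && 3*c <= 3*mem[cnt + 3] - 6 && (c > -2 ==> 3*mem[cnt + 3] > 6)) <==> (4*c < 9 && 2*mem[cnt + 3] != 3*buf[mem[cnt + 3] + 3] - 8 && 5*c == -10 && mem[c + 2] > 3).
Check whether (!(2*mem[cnt + 3] < 4 && 3*mem[cnt + 3] >= 9 && 3*mem[cnt + 3] > 6)) && c == 1 implies it.
Every state satisfying the precondition satisfies the weakest precondition: the implication holds.
Answer: valid


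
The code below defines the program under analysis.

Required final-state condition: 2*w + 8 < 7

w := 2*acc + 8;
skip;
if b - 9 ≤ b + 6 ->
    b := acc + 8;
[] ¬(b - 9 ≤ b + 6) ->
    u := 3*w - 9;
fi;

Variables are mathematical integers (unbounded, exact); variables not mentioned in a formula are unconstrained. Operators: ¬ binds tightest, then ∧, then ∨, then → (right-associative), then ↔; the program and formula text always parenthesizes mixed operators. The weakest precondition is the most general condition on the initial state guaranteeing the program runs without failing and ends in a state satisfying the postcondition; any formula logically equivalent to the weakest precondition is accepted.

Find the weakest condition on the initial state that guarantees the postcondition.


Working backward. After the program, the postcondition 2*w + 8 < 7 must hold; in canonical form it is 2*w < -1.
Then branch requires 2*w < -1; else branch requires 2*w < -1.
Before the if: 2*w < -1
Before skip: 2*w < -1
Before w := 2*acc + 8: 4*acc < -17
Answer: WP = 4*acc < -17
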